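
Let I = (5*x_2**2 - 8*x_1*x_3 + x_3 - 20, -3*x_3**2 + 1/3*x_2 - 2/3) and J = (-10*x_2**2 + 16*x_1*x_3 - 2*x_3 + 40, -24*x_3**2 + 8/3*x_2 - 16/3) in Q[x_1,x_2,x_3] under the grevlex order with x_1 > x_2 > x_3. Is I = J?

Yes, the ideals are equal.

Equality of ideals is decidable: compute both reduced Gröbner bases (unique for the ordering) and check whether they agree.
Buchberger on the first generating set:
f_1 = 5*x_2**2 - 8*x_1*x_3 + x_3 - 20, LT = x_2**2.
f_2 = -3*x_3**2 + 1/3*x_2 - 2/3, LT = x_3**2.

The S-polynomials (S(f_1,f_2)) all reduce to 0 modulo the current basis, so we have a Gröbner basis.
Inter-reduce: drop elements whose leading term is divisible by another's, tail-reduce, and make monic.
Reduced Gröbner basis: {x_2**2 - 8/5*x_1*x_3 + 1/5*x_3 - 4, x_3**2 - 1/9*x_2 + 2/9}.

Buchberger on the second generating set:
h_1 = -10*x_2**2 + 16*x_1*x_3 - 2*x_3 + 40, LT = x_2**2.
h_2 = -24*x_3**2 + 8/3*x_2 - 16/3, LT = x_3**2.

The S-polynomials (S(h_1,h_2)) all reduce to 0 modulo the current basis, so we have a Gröbner basis.
Inter-reduce: drop elements whose leading term is divisible by another's, tail-reduce, and make monic.
Reduced Gröbner basis: {x_2**2 - 8/5*x_1*x_3 + 1/5*x_3 - 4, x_3**2 - 1/9*x_2 + 2/9}.

Same reduced basis, so the two generating sets span the same ideal.
The choice of monomial ordering does not affect the verdict — as long as both bases are computed under the same ordering, their equality decides ideal equality.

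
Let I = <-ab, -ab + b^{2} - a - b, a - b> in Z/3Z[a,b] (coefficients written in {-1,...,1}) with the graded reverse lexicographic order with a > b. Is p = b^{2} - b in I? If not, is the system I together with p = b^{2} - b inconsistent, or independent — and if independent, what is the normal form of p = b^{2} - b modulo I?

b^{2} - b lies in I (it reduces to 0).

First compute the reduced Gröbner basis of I by Buchberger's algorithm.
f_1 = -ab, LT = ab.
f_2 = -ab + b^{2} - a - b, LT = ab.
f_3 = a - b, LT = a.

S(f_1,f_2): lcm = ab. S = b^{2} - a - b.
  leading term b^{2}: no divisor's leading term divides it; move b^{2} to the remainder.
  leading term a: subtract (-1)·f_3 from -a - b → b
  leading term b: no divisor's leading term divides it; move b to the remainder.
  remainder b^{2} + b ≠ 0; add h_4 = b^{2} + b to the basis.

S(f_1,f_3): lcm = ab. S = b^{2}.
  leading term b^{2}: subtract (1)·h_4 from b^{2} → -b
  leading term b: no divisor's leading term divides it; move -b to the remainder.
  remainder -b ≠ 0; add h_5 = -b to the basis.

The other S-polynomials (S(f_2,f_3), S(f_1,h_4), S(f_2,h_4), S(f_3,h_4), S(f_1,h_5), S(f_2,h_5), S(f_3,h_5), S(h_4,h_5)) all reduce to 0 modulo the current basis, so we have a Gröbner basis.
Inter-reduce: drop elements whose leading term is divisible by another's, tail-reduce, and make monic.
Reduced Gröbner basis: {a, b}.
Label its elements g_1 = a, g_2 = b.

Reduce p = b^{2} - b modulo G:
  leading term b^{2}: subtract (b)·g_2 from b^{2} - b → -b
  leading term b: subtract (-1)·g_2 from -b → 0
  normal form = 0.
Since the normal form is 0, p ∈ I.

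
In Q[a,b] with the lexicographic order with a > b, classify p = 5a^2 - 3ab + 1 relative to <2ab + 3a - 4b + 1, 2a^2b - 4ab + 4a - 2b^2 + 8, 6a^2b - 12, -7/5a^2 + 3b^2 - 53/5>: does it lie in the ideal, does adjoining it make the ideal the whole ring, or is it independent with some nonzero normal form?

5a^2 - 3ab + 1 lies in I (it reduces to 0).

First compute the reduced Gröbner basis of I by Buchberger's algorithm.
f_1 = 2ab + 3a - 4b + 1, LT = ab.
f_2 = 2a^2b - 4ab + 4a - 2b^2 + 8, LT = a^2b.
f_3 = 6a^2b - 12, LT = a^2b.
f_4 = -7/5a^2 + 3b^2 - 53/5, LT = a^2.

S(f_1,f_2): lcm = a^2b. S = 3/2a^2 - 3/2a + b^2 - 4.
  leading term a^2: subtract (-15/14)·f_4 from 3/2a^2 - 3/2a + b^2 - 4 → -3/2a + 59/14b^2 - 215/14
  leading term a: no divisor's leading term divides it; move -3/2a to the remainder.
  leading term b^2: no divisor's leading term divides it; move 59/14b^2 to the remainder.
  leading term 1: no divisor's leading term divides it; move -215/14 to the remainder.
  remainder -3/2a + 59/14b^2 - 215/14 ≠ 0; add h_5 = -3/2a + 59/14b^2 - 215/14 to the basis.

S(f_1,f_3): lcm = a^2b. S = 3/2a^2 - 2ab + 1/2a + 2.
  leading term a^2: subtract (-15/14)·f_4 from 3/2a^2 - 2ab + 1/2a + 2 → -2ab + 1/2a + 45/14b^2 - 131/14
  leading term ab: subtract (-1)·f_1 from -2ab + 1/2a + 45/14b^2 - 131/14 → 7/2a + 45/14b^2 - 4b - 117/14
  leading term a: subtract (-7/3)·h_5 from 7/2a + 45/14b^2 - 4b - 117/14 → 274/21b^2 - 4b - 928/21
  leading term b^2: no divisor's leading term divides it; move 274/21b^2 to the remainder.
  leading term b: no divisor's leading term divides it; move -4b to the remainder.
  leading term 1: no divisor's leading term divides it; move -928/21 to the remainder.
  remainder 274/21b^2 - 4b - 928/21 ≠ 0; add h_6 = 274/21b^2 - 4b - 928/21 to the basis.

S(f_1,f_4): lcm = a^2b. S = 3/2a^2 - 2ab + 1/2a + 15/7b^3 - 53/7b.
  leading term a^2: subtract (-15/14)·f_4 from 3/2a^2 - 2ab + 1/2a + 15/7b^3 - 53/7b → -2ab + 1/2a + 15/7b^3 + 45/14b^2 - 53/7b - 159/14
  leading term ab: subtract (-1)·f_1 from -2ab + 1/2a + 15/7b^3 + 45/14b^2 - 53/7b - 159/14 → 7/2a + 15/7b^3 + 45/14b^2 - 81/7b - 145/14
  leading term a: subtract (-7/3)·h_5 from 7/2a + 15/7b^3 + 45/14b^2 - 81/7b - 145/14 → 15/7b^3 + 274/21b^2 - 81/7b - 970/21
  leading term b^3: subtract (45/274b)·h_6 from 15/7b^3 + 274/21b^2 - 81/7b - 970/21 → 39428/2877b^2 - 591/137b - 970/21
  leading term b^2: subtract (19714/18769)·h_6 from 39428/2877b^2 - 591/137b - 970/21 → -2111/18769b + 4222/18769
  leading term b: no divisor's leading term divides it; move -2111/18769b to the remainder.
  leading term 1: no divisor's leading term divides it; move 4222/18769 to the remainder.
  remainder -2111/18769b + 4222/18769 ≠ 0; add h_7 = -2111/18769b + 4222/18769 to the basis.

The other S-polynomials (S(f_2,f_3), S(f_2,f_4), S(f_3,f_4), S(f_1,h_5), S(f_2,h_5), S(f_3,h_5), S(f_4,h_5), S(f_1,h_6), S(f_2,h_6), S(f_3,h_6), S(f_4,h_6), S(h_5,h_6), S(f_1,h_7), S(f_2,h_7), S(f_3,h_7), S(f_4,h_7), S(h_5,h_7), S(h_6,h_7)) all reduce to 0 modulo the current basis, so we have a Gröbner basis.
Inter-reduce: drop elements whose leading term is divisible by another's, tail-reduce, and make monic.
Reduced Gröbner basis: {a - 1, b - 2}.
Label its elements g_1 = a - 1, g_2 = b - 2.

Reduce p = 5a^2 - 3ab + 1 modulo G:
  leading term a^2: subtract (5a)·g_1 from 5a^2 - 3ab + 1 → -3ab + 5a + 1
  leading term ab: subtract (-3b)·g_1 from -3ab + 5a + 1 → 5a - 3b + 1
  leading term a: subtract (5)·g_1 from 5a - 3b + 1 → -3b + 6
  leading term b: subtract (-3)·g_2 from -3b + 6 → 0
  normal form = 0.
Since the normal form is 0, p ∈ I.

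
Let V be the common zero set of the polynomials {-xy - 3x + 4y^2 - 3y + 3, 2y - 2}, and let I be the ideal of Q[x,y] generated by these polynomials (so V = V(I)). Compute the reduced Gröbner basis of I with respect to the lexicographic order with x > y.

G = {x - 1, y - 1}

f_1 = -xy - 3x + 4y^2 - 3y + 3, LT = xy.
f_2 = 2y - 2, LT = y.

S(f_1,f_2): lcm = xy. S = 4x - 4y^2 + 3y - 3.
  leading term x: no divisor's leading term divides it; move 4x to the remainder.
  leading term y^2: subtract (-2y)·f_2 from -4y^2 + 3y - 3 → -y - 3
  leading term y: subtract (-1/2)·f_2 from -y - 3 → -4
  leading term 1: no divisor's leading term divides it; move -4 to the remainder.
  remainder 4x - 4 ≠ 0; add g_3 = 4x - 4 to the basis.

The other S-polynomials (S(f_1,g_3), S(f_2,g_3)) all reduce to 0 modulo the current basis, so we have a Gröbner basis.
Inter-reduce: drop elements whose leading term is divisible by another's, tail-reduce, and make monic.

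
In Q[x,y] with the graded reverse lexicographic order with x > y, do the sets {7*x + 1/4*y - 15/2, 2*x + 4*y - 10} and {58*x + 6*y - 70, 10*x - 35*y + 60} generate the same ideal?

Since reduced Gröbner bases are canonical representatives of ideals under a given ordering, it suffices to compute and compare them.
Buchberger on the first generating set:
f_1 = 7*x + 1/4*y - 15/2, LT = x.
f_2 = 2*x + 4*y - 10, LT = x.

S(f_1,f_2): lcm = x. S = -55/28*y + 55/14.
  leading term y: no divisor's leading term divides it; move -55/28*y to the remainder.
  leading term 1: no divisor's leading term divides it; move 55/14 to the remainder.
  remainder -55/28*y + 55/14 ≠ 0; add g_3 = -55/28*y + 55/14 to the basis.

S(f_1,g_3): leading monomials are coprime, so the S-polynomial reduces to 0 (Buchberger's first criterion).
S(f_2,g_3): leading monomials are coprime, so the S-polynomial reduces to 0 (Buchberger's first criterion).
Every S-polynomial of the final basis reduces to 0, so we have a Gröbner basis.
Inter-reduce: drop elements whose leading term is divisible by another's, tail-reduce, and make monic.
Reduced Gröbner basis: {x - 1, y - 2}.

Buchberger on the second generating set:
h_1 = 58*x + 6*y - 70, LT = x.
h_2 = 10*x - 35*y + 60, LT = x.

S(h_1,h_2): lcm = x. S = 209/58*y - 209/29.
  leading term y: no divisor's leading term divides it; move 209/58*y to the remainder.
  leading term 1: no divisor's leading term divides it; move -209/29 to the remainder.
  remainder 209/58*y - 209/29 ≠ 0; add k_3 = 209/58*y - 209/29 to the basis.

S(h_1,k_3): leading monomials are coprime, so the S-polynomial reduces to 0 (Buchberger's first criterion).
S(h_2,k_3): leading monomials are coprime, so the S-polynomial reduces to 0 (Buchberger's first criterion).
Every S-polynomial of the final basis reduces to 0, so we have a Gröbner basis.
Inter-reduce: drop elements whose leading term is divisible by another's, tail-reduce, and make monic.
Reduced Gröbner basis: {x - 1, y - 2}.

Same reduced basis, so the two generating sets span the same ideal.
The choice of monomial ordering does not affect the verdict — as long as both bases are computed under the same ordering, their equality decides ideal equality.

Yes, the ideals are equal.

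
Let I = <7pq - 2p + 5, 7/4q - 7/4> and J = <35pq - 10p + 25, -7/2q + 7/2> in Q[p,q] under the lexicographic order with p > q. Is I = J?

Since reduced Gröbner bases are canonical representatives of ideals under a given ordering, it suffices to compute and compare them.
Buchberger on the first generating set:
f_1 = 7pq - 2p + 5, LT = pq.
f_2 = 7/4q - 7/4, LT = q.

S(f_1,f_2): lcm = pq. S = 5/7p + 5/7.
  reduce S modulo (f_1, f_2):
  remainder 5/7p + 5/7 ≠ 0; add g_3 = 5/7p + 5/7 to the basis.

The other S-polynomials (S(f_1,g_3), S(f_2,g_3)) all reduce to 0 modulo the current basis, so we have a Gröbner basis.
Inter-reduce: drop elements whose leading term is divisible by another's, tail-reduce, and make monic.
Reduced Gröbner basis: {p + 1, q - 1}.

Buchberger on the second generating set:
h_1 = 35pq - 10p + 25, LT = pq.
h_2 = -7/2q + 7/2, LT = q.

S(h_1,h_2): lcm = pq. S = 5/7p + 5/7.
  reduce S modulo (h_1, h_2):
  remainder 5/7p + 5/7 ≠ 0; add k_3 = 5/7p + 5/7 to the basis.

The other S-polynomials (S(h_1,k_3), S(h_2,k_3)) all reduce to 0 modulo the current basis, so we have a Gröbner basis.
Inter-reduce: drop elements whose leading term is divisible by another's, tail-reduce, and make monic.
Reduced Gröbner basis: {p + 1, q - 1}.

Same reduced basis, so the two generating sets span the same ideal.

Yes, the ideals are equal.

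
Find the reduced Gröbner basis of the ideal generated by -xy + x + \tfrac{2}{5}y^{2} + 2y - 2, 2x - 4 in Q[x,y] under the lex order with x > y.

f_1 = -xy + x + \tfrac{2}{5}y^{2} + 2y - 2, LT = xy.
f_2 = 2x - 4, LT = x.

S(f_1,f_2): lcm = xy. S = -x - \tfrac{2}{5}y^{2} + 2.
  leading term x: subtract (-\tfrac{1}{2})·f_2 from -x - \tfrac{2}{5}y^{2} + 2 → -\tfrac{2}{5}y^{2}
  leading term y^{2}: no divisor's leading term divides it; move -\tfrac{2}{5}y^{2} to the remainder.
  remainder -\tfrac{2}{5}y^{2} ≠ 0; add g_3 = -\tfrac{2}{5}y^{2} to the basis.

The other S-polynomials (S(f_1,g_3), S(f_2,g_3)) all reduce to 0 modulo the current basis, so we have a Gröbner basis.
Inter-reduce: drop elements whose leading term is divisible by another's, tail-reduce, and make monic.

G = {x - 2, y^{2}}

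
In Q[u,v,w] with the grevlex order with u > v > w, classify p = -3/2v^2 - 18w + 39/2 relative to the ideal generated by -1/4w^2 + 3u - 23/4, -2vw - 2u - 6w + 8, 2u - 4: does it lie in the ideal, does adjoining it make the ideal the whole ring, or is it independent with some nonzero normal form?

-3/2v^2 - 18w + 39/2 lies in I (it reduces to 0).

First compute the reduced Gröbner basis of I by Buchberger's algorithm.
f_1 = -1/4w^2 + 3u - 23/4, LT = w^2.
f_2 = -2vw - 2u - 6w + 8, LT = vw.
f_3 = 2u - 4, LT = u.

S(f_1,f_2): lcm = vw^2. S = -12uv - uw - 3w^2 + 23v + 4w.
  leading term uv: subtract (-6v)·f_3 from -12uv - uw - 3w^2 + 23v + 4w → -uw - 3w^2 - v + 4w
  leading term uw: subtract (-1/2w)·f_3 from -uw - 3w^2 - v + 4w → -3w^2 - v + 2w
  leading term w^2: subtract (12)·f_1 from -3w^2 - v + 2w → -36u - v + 2w + 69
  leading term u: subtract (-18)·f_3 from -36u - v + 2w + 69 → -v + 2w - 3
  leading term v: no divisor's leading term divides it; move -v to the remainder.
  leading term w: no divisor's leading term divides it; move 2w to the remainder.
  leading term 1: no divisor's leading term divides it; move -3 to the remainder.
  remainder -v + 2w - 3 ≠ 0; add h_4 = -v + 2w - 3 to the basis.

The other S-polynomials (S(f_1,f_3), S(f_2,f_3), S(f_1,h_4), S(f_2,h_4), S(f_3,h_4)) all reduce to 0 modulo the current basis, so we have a Gröbner basis.
Inter-reduce: drop elements whose leading term is divisible by another's, tail-reduce, and make monic.
Reduced Gröbner basis: {w^2 - 1, u - 2, v - 2w + 3}.
Label its elements g_1 = w^2 - 1, g_2 = u - 2, g_3 = v - 2w + 3.

Reduce p = -3/2v^2 - 18w + 39/2 modulo G:
  leading term v^2: subtract (-3/2v)·g_3 from -3/2v^2 - 18w + 39/2 → -3vw + 9/2v - 18w + 39/2
  leading term vw: subtract (-3w)·g_3 from -3vw + 9/2v - 18w + 39/2 → -6w^2 + 9/2v - 9w + 39/2
  leading term w^2: subtract (-6)·g_1 from -6w^2 + 9/2v - 9w + 39/2 → 9/2v - 9w + 27/2
  leading term v: subtract (9/2)·g_3 from 9/2v - 9w + 27/2 → 0
  normal form = 0.
Since the normal form is 0, p ∈ I.

The remainder on division by a Gröbner basis is unique — it is the normal form.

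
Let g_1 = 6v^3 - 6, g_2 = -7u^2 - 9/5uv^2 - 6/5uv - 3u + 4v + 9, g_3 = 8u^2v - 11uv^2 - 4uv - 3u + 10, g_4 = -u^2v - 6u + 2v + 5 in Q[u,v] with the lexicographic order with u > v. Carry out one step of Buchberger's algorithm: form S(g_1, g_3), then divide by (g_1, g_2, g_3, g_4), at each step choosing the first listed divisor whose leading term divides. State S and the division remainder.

S(g_1, g_3) = -u^2 + 11/8uv^4 + 1/2uv^3 + 3/8uv^2 - 5/4v^2; remainder on division = 177/280uv^2 + 433/280uv + 13/14u - 5/4v^2 - 4/7v - 9/7.

lcm(LM(g_1), LM(g_3)) = u^2v^3.
S = (lcm/LT(g_1))·g_1 − (lcm/LT(g_3))·g_3 = -u^2 + 11/8uv^4 + 1/2uv^3 + 3/8uv^2 - 5/4v^2.
Reduce S modulo (g_1, g_2, g_3, g_4) in that order:
  leading term u^2: subtract (1/7)·g_2 from -u^2 + 11/8uv^4 + 1/2uv^3 + 3/8uv^2 - 5/4v^2 → 11/8uv^4 + 1/2uv^3 + 177/280uv^2 + 6/35uv + 3/7u - 5/4v^2 - 4/7v - 9/7
  leading term uv^4: subtract (11/48uv)·g_1 from 11/8uv^4 + 1/2uv^3 + 177/280uv^2 + 6/35uv + 3/7u - 5/4v^2 - 4/7v - 9/7 → 1/2uv^3 + 177/280uv^2 + 433/280uv + 3/7u - 5/4v^2 - 4/7v - 9/7
  leading term uv^3: subtract (1/12u)·g_1 from 1/2uv^3 + 177/280uv^2 + 433/280uv + 3/7u - 5/4v^2 - 4/7v - 9/7 → 177/280uv^2 + 433/280uv + 13/14u - 5/4v^2 - 4/7v - 9/7
  leading term uv^2: no divisor's leading term divides it; move 177/280uv^2 to the remainder.
  leading term uv: no divisor's leading term divides it; move 433/280uv to the remainder.
  leading term u: no divisor's leading term divides it; move 13/14u to the remainder.
  leading term v^2: no divisor's leading term divides it; move -5/4v^2 to the remainder.
  leading term v: no divisor's leading term divides it; move -4/7v to the remainder.
  leading term 1: no divisor's leading term divides it; move -9/7 to the remainder.
The remainder 177/280uv^2 + 433/280uv + 13/14u - 5/4v^2 - 4/7v - 9/7 is nonzero, so it would be added as the next basis element.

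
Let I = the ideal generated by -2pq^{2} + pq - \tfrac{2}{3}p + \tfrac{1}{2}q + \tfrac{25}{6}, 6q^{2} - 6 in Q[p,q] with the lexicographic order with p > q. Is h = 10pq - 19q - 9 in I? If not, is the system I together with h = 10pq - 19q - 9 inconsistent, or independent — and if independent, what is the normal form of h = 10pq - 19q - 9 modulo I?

10pq - 19q - 9 lies in I (it reduces to 0).

First compute the reduced Gröbner basis of I by Buchberger's algorithm.
f_1 = -2pq^{2} + pq - \tfrac{2}{3}p + \tfrac{1}{2}q + \tfrac{25}{6}, LT = pq^{2}.
f_2 = 6q^{2} - 6, LT = q^{2}.

S(f_1,f_2): lcm = pq^{2}. S = -\tfrac{1}{2}pq + \tfrac{4}{3}p - \tfrac{1}{4}q - \tfrac{25}{12}.
  leading term pq: no divisor's leading term divides it; move -\tfrac{1}{2}pq to the remainder.
  leading term p: no divisor's leading term divides it; move \tfrac{4}{3}p to the remainder.
  leading term q: no divisor's leading term divides it; move -\tfrac{1}{4}q to the remainder.
  leading term 1: no divisor's leading term divides it; move -\tfrac{25}{12} to the remainder.
  remainder -\tfrac{1}{2}pq + \tfrac{4}{3}p - \tfrac{1}{4}q - \tfrac{25}{12} ≠ 0; add k_3 = -\tfrac{1}{2}pq + \tfrac{4}{3}p - \tfrac{1}{4}q - \tfrac{25}{12} to the basis.

S(f_1,k_3): lcm = pq^{2}. S = \tfrac{13}{6}pq + \tfrac{1}{3}p - \tfrac{1}{2}q^{2} - \tfrac{53}{12}q - \tfrac{25}{12}.
  leading term pq: subtract (-\tfrac{13}{3})·k_3 from \tfrac{13}{6}pq + \tfrac{1}{3}p - \tfrac{1}{2}q^{2} - \tfrac{53}{12}q - \tfrac{25}{12} → \tfrac{55}{9}p - \tfrac{1}{2}q^{2} - \tfrac{11}{2}q - \tfrac{100}{9}
  leading term p: no divisor's leading term divides it; move \tfrac{55}{9}p to the remainder.
  leading term q^{2}: subtract (-\tfrac{1}{12})·f_2 from -\tfrac{1}{2}q^{2} - \tfrac{11}{2}q - \tfrac{100}{9} → -\tfrac{11}{2}q - \tfrac{209}{18}
  leading term q: no divisor's leading term divides it; move -\tfrac{11}{2}q to the remainder.
  leading term 1: no divisor's leading term divides it; move -\tfrac{209}{18} to the remainder.
  remainder \tfrac{55}{9}p - \tfrac{11}{2}q - \tfrac{209}{18} ≠ 0; add k_4 = \tfrac{55}{9}p - \tfrac{11}{2}q - \tfrac{209}{18} to the basis.

S(f_2,k_3): lcm = pq^{2}. S = \tfrac{8}{3}pq - p - \tfrac{1}{2}q^{2} - \tfrac{25}{6}q.
  leading term pq: subtract (-\tfrac{16}{3})·k_3 from \tfrac{8}{3}pq - p - \tfrac{1}{2}q^{2} - \tfrac{25}{6}q → \tfrac{55}{9}p - \tfrac{1}{2}q^{2} - \tfrac{11}{2}q - \tfrac{100}{9}
  leading term p: subtract (1)·k_4 from \tfrac{55}{9}p - \tfrac{1}{2}q^{2} - \tfrac{11}{2}q - \tfrac{100}{9} → -\tfrac{1}{2}q^{2} + \tfrac{1}{2}
  leading term q^{2}: subtract (-\tfrac{1}{12})·f_2 from -\tfrac{1}{2}q^{2} + \tfrac{1}{2} → 0
  remainder 0.

S(f_1,k_4): lcm = pq^{2}. S = -\tfrac{1}{2}pq + \tfrac{1}{3}p + \tfrac{9}{10}q^{3} + \tfrac{19}{10}q^{2} - \tfrac{1}{4}q - \tfrac{25}{12}.
  leading term pq: subtract (1)·k_3 from -\tfrac{1}{2}pq + \tfrac{1}{3}p + \tfrac{9}{10}q^{3} + \tfrac{19}{10}q^{2} - \tfrac{1}{4}q - \tfrac{25}{12} → -p + \tfrac{9}{10}q^{3} + \tfrac{19}{10}q^{2}
  leading term p: subtract (-\tfrac{9}{55})·k_4 from -p + \tfrac{9}{10}q^{3} + \tfrac{19}{10}q^{2} → \tfrac{9}{10}q^{3} + \tfrac{19}{10}q^{2} - \tfrac{9}{10}q - \tfrac{19}{10}
  leading term q^{3}: subtract (\tfrac{3}{20}q)·f_2 from \tfrac{9}{10}q^{3} + \tfrac{19}{10}q^{2} - \tfrac{9}{10}q - \tfrac{19}{10} → \tfrac{19}{10}q^{2} - \tfrac{19}{10}
  leading term q^{2}: subtract (\tfrac{19}{60})·f_2 from \tfrac{19}{10}q^{2} - \tfrac{19}{10} → 0
  remainder 0.

S(f_2,k_4): leading monomials are coprime, so the S-polynomial reduces to 0 (Buchberger's first criterion).
S(k_3,k_4): lcm = pq. S = -\tfrac{8}{3}p + \tfrac{9}{10}q^{2} + \tfrac{12}{5}q + \tfrac{25}{6}.
  leading term p: subtract (-\tfrac{24}{55})·k_4 from -\tfrac{8}{3}p + \tfrac{9}{10}q^{2} + \tfrac{12}{5}q + \tfrac{25}{6} → \tfrac{9}{10}q^{2} - \tfrac{9}{10}
  leading term q^{2}: subtract (\tfrac{3}{20})·f_2 from \tfrac{9}{10}q^{2} - \tfrac{9}{10} → 0
  remainder 0.

Every S-polynomial of the final basis reduces to 0, so we have a Gröbner basis.
Inter-reduce: drop elements whose leading term is divisible by another's, tail-reduce, and make monic.
Reduced Gröbner basis: {p - \tfrac{9}{10}q - \tfrac{19}{10}, q^{2} - 1}.
Label its elements g_1 = p - \tfrac{9}{10}q - \tfrac{19}{10}, g_2 = q^{2} - 1.

Reduce h = 10pq - 19q - 9 modulo G:
  leading term pq: subtract (10q)·g_1 from 10pq - 19q - 9 → 9q^{2} - 9
  leading term q^{2}: subtract (9)·g_2 from 9q^{2} - 9 → 0
  normal form = 0.
Since the normal form is 0, h ∈ I.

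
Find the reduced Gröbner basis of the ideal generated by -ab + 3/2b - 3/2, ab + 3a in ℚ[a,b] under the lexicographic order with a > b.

G = {a + ½b - ½, b² + 2b - 3}

This is the nonlinear analogue of row-reducing a linear system.

f_1 = -ab + 3/2b - 3/2, LT = ab.
f_2 = ab + 3a, LT = ab.

S(f_1,f_2): lcm = ab. S = -3a - 3/2b + 3/2.
  leading term a: no divisor's leading term divides it; move -3a to the remainder.
  leading term b: no divisor's leading term divides it; move -3/2b to the remainder.
  leading term 1: no divisor's leading term divides it; move 3/2 to the remainder.
  remainder -3a - 3/2b + 3/2 ≠ 0; add g_3 = -3a - 3/2b + 3/2 to the basis.

S(f_1,g_3): lcm = ab. S = -½b² - b + 3/2.
  leading term b²: no divisor's leading term divides it; move -½b² to the remainder.
  leading term b: no divisor's leading term divides it; move -b to the remainder.
  leading term 1: no divisor's leading term divides it; move 3/2 to the remainder.
  remainder -½b² - b + 3/2 ≠ 0; add g_4 = -½b² - b + 3/2 to the basis.

The other S-polynomials (S(f_2,g_3), S(f_1,g_4), S(f_2,g_4), S(g_3,g_4)) all reduce to 0 modulo the current basis, so we have a Gröbner basis.
Inter-reduce: drop elements whose leading term is divisible by another's, tail-reduce, and make monic.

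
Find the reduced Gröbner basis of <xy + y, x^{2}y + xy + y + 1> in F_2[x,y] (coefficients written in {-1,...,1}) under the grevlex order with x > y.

f_1 = xy + y, LT = xy.
f_2 = x^{2}y + xy + y + 1, LT = x^{2}y.

S(f_1,f_2): lcm = x^{2}y. S = y + 1.
  reduce S modulo (f_1, f_2):
  remainder y + 1 ≠ 0; add g_3 = y + 1 to the basis.

S(f_1,g_3): lcm = xy. S = x + y.
  reduce S modulo (f_1, f_2, g_3):
  remainder x + 1 ≠ 0; add g_4 = x + 1 to the basis.

The other S-polynomials (S(f_2,g_3), S(f_1,g_4), S(f_2,g_4), S(g_3,g_4)) all reduce to 0 modulo the current basis, so we have a Gröbner basis.
Inter-reduce: drop elements whose leading term is divisible by another's, tail-reduce, and make monic.

G = {x + 1, y + 1}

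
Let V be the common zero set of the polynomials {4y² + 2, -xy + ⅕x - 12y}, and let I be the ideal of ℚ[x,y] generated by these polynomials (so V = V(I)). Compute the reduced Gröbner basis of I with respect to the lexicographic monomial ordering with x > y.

G = {x - 40/9y + 100/9, y² + ½}

f_1 = 4y² + 2, LT = y².
f_2 = -xy + ⅕x - 12y, LT = xy.

S(f_1,f_2): lcm = xy². S = ⅕xy + ½x - 12y².
  leading term xy: subtract (-⅕)·f_2 from ⅕xy + ½x - 12y² → 27/50x - 12y² - 12/5y
  leading term x: no divisor's leading term divides it; move 27/50x to the remainder.
  leading term y²: subtract (-3)·f_1 from -12y² - 12/5y → -12/5y + 6
  leading term y: no divisor's leading term divides it; move -12/5y to the remainder.
  leading term 1: no divisor's leading term divides it; move 6 to the remainder.
  remainder 27/50x - 12/5y + 6 ≠ 0; add g_3 = 27/50x - 12/5y + 6 to the basis.

S(f_1,g_3): leading monomials are coprime, so the S-polynomial reduces to 0 (Buchberger's first criterion).
S(f_2,g_3): lcm = xy. S = -⅕x + 40/9y² + 8/9y.
  leading term x: subtract (-10/27)·g_3 from -⅕x + 40/9y² + 8/9y → 40/9y² + 20/9
  leading term y²: subtract (10/9)·f_1 from 40/9y² + 20/9 → 0
  remainder 0.

Every S-polynomial of the final basis reduces to 0, so we have a Gröbner basis.
Inter-reduce: drop elements whose leading term is divisible by another's, tail-reduce, and make monic.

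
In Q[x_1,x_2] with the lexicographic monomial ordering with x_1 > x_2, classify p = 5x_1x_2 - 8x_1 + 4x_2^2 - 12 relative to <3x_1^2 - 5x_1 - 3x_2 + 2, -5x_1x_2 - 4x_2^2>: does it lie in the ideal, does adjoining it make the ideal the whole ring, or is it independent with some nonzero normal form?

Adjoining 5x_1x_2 - 8x_1 + 4x_2^2 - 12 makes the ideal the whole ring: the system is inconsistent.

First compute the reduced Gröbner basis of I by Buchberger's algorithm.
f_1 = 3x_1^2 - 5x_1 - 3x_2 + 2, LT = x_1^2.
f_2 = -5x_1x_2 - 4x_2^2, LT = x_1x_2.

S(f_1,f_2): lcm = x_1^2x_2. S = -4/5x_1x_2^2 - 5/3x_1x_2 - x_2^2 + 2/3x_2.
  reduce S modulo (f_1, f_2):
  remainder 16/25x_2^3 + 1/3x_2^2 + 2/3x_2 ≠ 0; add h_3 = 16/25x_2^3 + 1/3x_2^2 + 2/3x_2 to the basis.

The other S-polynomials (S(f_1,h_3), S(f_2,h_3)) all reduce to 0 modulo the current basis, so we have a Gröbner basis.
Inter-reduce: drop elements whose leading term is divisible by another's, tail-reduce, and make monic.
Reduced Gröbner basis: {x_1^2 - 5/3x_1 - x_2 + 2/3, x_1x_2 + 4/5x_2^2, x_2^3 + 25/48x_2^2 + 25/24x_2}.
Label its elements g_1 = x_1^2 - 5/3x_1 - x_2 + 2/3, g_2 = x_1x_2 + 4/5x_2^2, g_3 = x_2^3 + 25/48x_2^2 + 25/24x_2.

Reduce p = 5x_1x_2 - 8x_1 + 4x_2^2 - 12 modulo G:
  leading term x_1x_2: subtract (5)·g_2 from 5x_1x_2 - 8x_1 + 4x_2^2 - 12 → -8x_1 - 12
  leading term x_1: no divisor's leading term divides it; move -8x_1 to the remainder.
  leading term 1: no divisor's leading term divides it; move -12 to the remainder.
  normal form = -8x_1 - 12.
The normal form is nonzero, so p ∉ I. Since p minus its normal form lies in I, I + (p) = I + (r) where r = -8x_1 - 12; decide whether this ideal is the whole ring.
Run Buchberger on G together with r (pairs among the g_i already reduce to 0 since G is a Gröbner basis):
g_1 = x_1^2 - 5/3x_1 - x_2 + 2/3, LT = x_1^2.
g_2 = x_1x_2 + 4/5x_2^2, LT = x_1x_2.
g_3 = x_2^3 + 25/48x_2^2 + 25/24x_2, LT = x_2^3.
r = -8x_1 - 12, LT = x_1.

S(g_1,r): lcm = x_1^2. S = -19/6x_1 - x_2 + 2/3.
  reduce S modulo (g_1, g_2, g_3, r):
  remainder -x_2 + 65/12 ≠ 0; add m_5 = -x_2 + 65/12 to the basis.

S(g_2,r): lcm = x_1x_2. S = 4/5x_2^2 - 3/2x_2.
  reduce S modulo (g_1, g_2, g_3, r, m_5):
  remainder 1105/72 ≠ 0; add m_6 = 1105/72 to the basis.

The other S-polynomials (S(g_1,g_2), S(g_1,g_3), S(g_2,g_3), S(g_3,r), S(g_1,m_5), S(g_2,m_5), S(g_3,m_5), S(r,m_5), S(g_1,m_6), S(g_2,m_6), S(g_3,m_6), S(r,m_6), S(m_5,m_6)) all reduce to 0 modulo the current basis, so we have a Gröbner basis.
Inter-reduce: drop elements whose leading term is divisible by another's, tail-reduce, and make monic.
Reduced Gröbner basis: {1}.
The reduced Gröbner basis of I + (p) is {1}: the ideal is the whole ring, so the enlarged system has no common solution — adjoining p is inconsistent.

The remainder on division by a Gröbner basis is unique — it is the normal form.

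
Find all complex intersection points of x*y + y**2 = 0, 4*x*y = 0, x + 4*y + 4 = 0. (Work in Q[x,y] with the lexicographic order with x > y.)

Compute a lex Gröbner basis by Buchberger's algorithm.
f_1 = x*y + y**2, LT = x*y.
f_2 = 4*x*y, LT = x*y.
f_3 = x + 4*y + 4, LT = x.

S(f_1,f_2): lcm = x*y. S = y**2.
  leading term y**2: no divisor's leading term divides it; move y**2 to the remainder.
  remainder y**2 ≠ 0; add h_4 = y**2 to the basis.

S(f_1,f_3): lcm = x*y. S = -3*y**2 - 4*y.
  leading term y**2: subtract (-3)·h_4 from -3*y**2 - 4*y → -4*y
  leading term y: no divisor's leading term divides it; move -4*y to the remainder.
  remainder -4*y ≠ 0; add h_5 = -4*y to the basis.

The other S-polynomials (S(f_2,f_3), S(f_1,h_4), S(f_2,h_4), S(f_3,h_4), S(f_1,h_5), S(f_2,h_5), S(f_3,h_5), S(h_4,h_5)) all reduce to 0 modulo the current basis, so we have a Gröbner basis.
Inter-reduce: drop elements whose leading term is divisible by another's, tail-reduce, and make monic.
Reduced Gröbner basis: {x + 4, y}.

The lex basis is triangular: the last element involves only y. Solving y = 0 gives y ∈ {0}; substituting each value into the earlier elements determines the remaining variables.
  y = 0: the earlier basis element becomes x + 4 = 0, giving x = -4 — point (-4, 0).
Zero-dimensionality of the ideal guarantees finitely many solutions over ℂ.

{(-4, 0)}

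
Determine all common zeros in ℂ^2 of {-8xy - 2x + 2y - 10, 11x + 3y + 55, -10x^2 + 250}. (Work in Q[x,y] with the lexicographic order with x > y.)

Compute a lex Gröbner basis by Buchberger's algorithm.
f_1 = -8xy - 2x + 2y - 10, LT = xy.
f_2 = 11x + 3y + 55, LT = x.
f_3 = -10x^2 + 250, LT = x^2.

S(f_1,f_2): lcm = xy. S = 1/4x - 3/11y^2 - 21/4y + 5/4.
  reduce S modulo (f_1, f_2, f_3):
  remainder -3/11y^2 - 117/22y ≠ 0; add h_4 = -3/11y^2 - 117/22y to the basis.

S(f_1,f_3): lcm = x^2y. S = 1/4x^2 - 1/4xy + 5/4x + 25y.
  reduce S modulo (f_1, f_2, f_3, h_4):
  remainder 12051/484y ≠ 0; add h_5 = 12051/484y to the basis.

The other S-polynomials (S(f_2,f_3), S(f_1,h_4), S(f_2,h_4), S(f_3,h_4), S(f_1,h_5), S(f_2,h_5), S(f_3,h_5), S(h_4,h_5)) all reduce to 0 modulo the current basis, so we have a Gröbner basis.
Inter-reduce: drop elements whose leading term is divisible by another's, tail-reduce, and make monic.
Reduced Gröbner basis: {x + 5, y}.

From the last basis element, y = 0, so y takes values in {0}. Each choice, substituted upward through the basis, yields the corresponding point(s) of the solution set.
  y = 0: the earlier basis element becomes x + 5 = 0, giving x = -5 — point (-5, 0).

{(-5, 0)}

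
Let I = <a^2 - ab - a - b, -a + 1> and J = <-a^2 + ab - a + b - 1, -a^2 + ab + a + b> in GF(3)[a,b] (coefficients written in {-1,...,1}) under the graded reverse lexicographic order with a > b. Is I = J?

Equality of ideals is decidable: compute both reduced Gröbner bases (unique for the ordering) and check whether they agree.
Buchberger on the first generating set:
f_1 = a^2 - ab - a - b, LT = a^2.
f_2 = -a + 1, LT = a.

S(f_1,f_2): lcm = a^2. S = -ab - b.
  leading term ab: subtract (b)·f_2 from -ab - b → b
  leading term b: no divisor's leading term divides it; move b to the remainder.
  remainder b ≠ 0; add g_3 = b to the basis.

The other S-polynomials (S(f_1,g_3), S(f_2,g_3)) all reduce to 0 modulo the current basis, so we have a Gröbner basis.
Inter-reduce: drop elements whose leading term is divisible by another's, tail-reduce, and make monic.
Reduced Gröbner basis: {a - 1, b}.

Buchberger on the second generating set:
h_1 = -a^2 + ab - a + b - 1, LT = a^2.
h_2 = -a^2 + ab + a + b, LT = a^2.

S(h_1,h_2): lcm = a^2. S = -a + 1.
  leading term a: no divisor's leading term divides it; move -a to the remainder.
  leading term 1: no divisor's leading term divides it; move 1 to the remainder.
  remainder -a + 1 ≠ 0; add k_3 = -a + 1 to the basis.

S(h_1,k_3): lcm = a^2. S = -ab - a - b + 1.
  leading term ab: subtract (b)·k_3 from -ab - a - b + 1 → -a + b + 1
  leading term a: subtract (1)·k_3 from -a + b + 1 → b
  leading term b: no divisor's leading term divides it; move b to the remainder.
  remainder b ≠ 0; add k_4 = b to the basis.

The other S-polynomials (S(h_2,k_3), S(h_1,k_4), S(h_2,k_4), S(k_3,k_4)) all reduce to 0 modulo the current basis, so we have a Gröbner basis.
Inter-reduce: drop elements whose leading term is divisible by another's, tail-reduce, and make monic.
Reduced Gröbner basis: {a - 1, b}.

Same reduced basis, so the two generating sets span the same ideal.
The choice of monomial ordering does not affect the verdict — as long as both bases are computed under the same ordering, their equality decides ideal equality.

Yes, the ideals are equal.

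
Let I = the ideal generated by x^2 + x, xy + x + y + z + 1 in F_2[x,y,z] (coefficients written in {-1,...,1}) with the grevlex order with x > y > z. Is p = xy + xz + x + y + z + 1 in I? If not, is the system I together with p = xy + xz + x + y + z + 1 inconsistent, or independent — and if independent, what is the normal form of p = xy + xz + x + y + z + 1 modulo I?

xy + xz + x + y + z + 1 lies in I (it reduces to 0).

First compute the reduced Gröbner basis of I by Buchberger's algorithm.
f_1 = x^2 + x, LT = x^2.
f_2 = xy + x + y + z + 1, LT = xy.

S(f_1,f_2): lcm = x^2y. S = x^2 + xz + x.
  reduce S modulo (f_1, f_2):
  remainder xz ≠ 0; add h_3 = xz to the basis.

S(f_2,h_3): lcm = xyz. S = xz + yz + z^2 + z.
  reduce S modulo (f_1, f_2, h_3):
  remainder yz + z^2 + z ≠ 0; add h_4 = yz + z^2 + z to the basis.

The other S-polynomials (S(f_1,h_3), S(f_1,h_4), S(f_2,h_4), S(h_3,h_4)) all reduce to 0 modulo the current basis, so we have a Gröbner basis.
Inter-reduce: drop elements whose leading term is divisible by another's, tail-reduce, and make monic.
Reduced Gröbner basis: {x^2 + x, xy + x + y + z + 1, xz, yz + z^2 + z}.
Label its elements g_1 = x^2 + x, g_2 = xy + x + y + z + 1, g_3 = xz, g_4 = yz + z^2 + z.

Reduce p = xy + xz + x + y + z + 1 modulo G:
  leading term xy: subtract (1)·g_2 from xy + xz + x + y + z + 1 → xz
  leading term xz: subtract (1)·g_3 from xz → 0
  normal form = 0.
Since the normal form is 0, p ∈ I.

The remainder on division by a Gröbner basis is unique — it is the normal form.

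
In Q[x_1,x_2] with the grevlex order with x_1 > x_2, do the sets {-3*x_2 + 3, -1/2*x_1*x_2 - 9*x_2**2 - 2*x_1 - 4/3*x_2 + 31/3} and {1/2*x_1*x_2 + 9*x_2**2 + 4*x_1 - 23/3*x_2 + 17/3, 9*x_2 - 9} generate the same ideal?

Equality of ideals is decidable: compute both reduced Gröbner bases (unique for the ordering) and check whether they agree.
Buchberger on the first generating set:
f_1 = -3*x_2 + 3, LT = x_2.
f_2 = -1/2*x_1*x_2 - 9*x_2**2 - 2*x_1 - 4/3*x_2 + 31/3, LT = x_1*x_2.

S(f_1,f_2): lcm = x_1*x_2. S = -18*x_2**2 - 5*x_1 - 8/3*x_2 + 62/3.
  leading term x_2**2: subtract (6*x_2)·f_1 from -18*x_2**2 - 5*x_1 - 8/3*x_2 + 62/3 → -5*x_1 - 62/3*x_2 + 62/3
  leading term x_1: no divisor's leading term divides it; move -5*x_1 to the remainder.
  leading term x_2: subtract (62/9)·f_1 from -62/3*x_2 + 62/3 → 0
  remainder -5*x_1 ≠ 0; add g_3 = -5*x_1 to the basis.

S(f_1,g_3): leading monomials are coprime, so the S-polynomial reduces to 0 (Buchberger's first criterion).
S(f_2,g_3): lcm = x_1*x_2. S = 18*x_2**2 + 4*x_1 + 8/3*x_2 - 62/3.
  leading term x_2**2: subtract (-6*x_2)·f_1 from 18*x_2**2 + 4*x_1 + 8/3*x_2 - 62/3 → 4*x_1 + 62/3*x_2 - 62/3
  leading term x_1: subtract (-4/5)·g_3 from 4*x_1 + 62/3*x_2 - 62/3 → 62/3*x_2 - 62/3
  leading term x_2: subtract (-62/9)·f_1 from 62/3*x_2 - 62/3 → 0
  remainder 0.

Every S-polynomial of the final basis reduces to 0, so we have a Gröbner basis.
Inter-reduce: drop elements whose leading term is divisible by another's, tail-reduce, and make monic.
Reduced Gröbner basis: {x_1, x_2 - 1}.

Buchberger on the second generating set:
h_1 = 1/2*x_1*x_2 + 9*x_2**2 + 4*x_1 - 23/3*x_2 + 17/3, LT = x_1*x_2.
h_2 = 9*x_2 - 9, LT = x_2.

S(h_1,h_2): lcm = x_1*x_2. S = 18*x_2**2 + 9*x_1 - 46/3*x_2 + 34/3.
  leading term x_2**2: subtract (2*x_2)·h_2 from 18*x_2**2 + 9*x_1 - 46/3*x_2 + 34/3 → 9*x_1 + 8/3*x_2 + 34/3
  leading term x_1: no divisor's leading term divides it; move 9*x_1 to the remainder.
  leading term x_2: subtract (8/27)·h_2 from 8/3*x_2 + 34/3 → 14
  leading term 1: no divisor's leading term divides it; move 14 to the remainder.
  remainder 9*x_1 + 14 ≠ 0; add k_3 = 9*x_1 + 14 to the basis.

S(h_1,k_3): lcm = x_1*x_2. S = 18*x_2**2 + 8*x_1 - 152/9*x_2 + 34/3.
  leading term x_2**2: subtract (2*x_2)·h_2 from 18*x_2**2 + 8*x_1 - 152/9*x_2 + 34/3 → 8*x_1 + 10/9*x_2 + 34/3
  leading term x_1: subtract (8/9)·k_3 from 8*x_1 + 10/9*x_2 + 34/3 → 10/9*x_2 - 10/9
  leading term x_2: subtract (10/81)·h_2 from 10/9*x_2 - 10/9 → 0
  remainder 0.

S(h_2,k_3): leading monomials are coprime, so the S-polynomial reduces to 0 (Buchberger's first criterion).
Every S-polynomial of the final basis reduces to 0, so we have a Gröbner basis.
Inter-reduce: drop elements whose leading term is divisible by another's, tail-reduce, and make monic.
Reduced Gröbner basis: {x_1 + 14/9, x_2 - 1}.

Since the reduced bases disagree, the two ideals are not the same.
The choice of monomial ordering does not affect the verdict — as long as both bases are computed under the same ordering, their equality decides ideal equality.

No, the ideals differ.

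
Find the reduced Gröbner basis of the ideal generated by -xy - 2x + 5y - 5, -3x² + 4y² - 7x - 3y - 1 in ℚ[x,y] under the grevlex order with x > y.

This is the nonlinear analogue of row-reducing a linear system.

f_1 = -xy - 2x + 5y - 5, LT = xy.
f_2 = -3x² + 4y² - 7x - 3y - 1, LT = x².

S(f_1,f_2): lcm = x²y. S = 4/3y³ + 2x² - 22/3xy - y² + 5x - ⅓y.
  leading term y³: no divisor's leading term divides it; move 4/3y³ to the remainder.
  leading term x²: subtract (-⅔)·f_2 from 2x² - 22/3xy - y² + 5x - ⅓y → -22/3xy + 5/3y² + ⅓x - 7/3y - ⅔
  leading term xy: subtract (22/3)·f_1 from -22/3xy + 5/3y² + ⅓x - 7/3y - ⅔ → 5/3y² + 15x - 39y + 36
  leading term y²: no divisor's leading term divides it; move 5/3y² to the remainder.
  leading term x: no divisor's leading term divides it; move 15x to the remainder.
  leading term y: no divisor's leading term divides it; move -39y to the remainder.
  leading term 1: no divisor's leading term divides it; move 36 to the remainder.
  remainder 4/3y³ + 5/3y² + 15x - 39y + 36 ≠ 0; add g_3 = 4/3y³ + 5/3y² + 15x - 39y + 36 to the basis.

The other S-polynomials (S(f_1,g_3), S(f_2,g_3)) all reduce to 0 modulo the current basis, so we have a Gröbner basis.

G = {y³ + 5/4y² + 45/4x - 117/4y + 27, x² - 4/3y² + 7/3x + y + ⅓, xy + 2x - 5y + 5}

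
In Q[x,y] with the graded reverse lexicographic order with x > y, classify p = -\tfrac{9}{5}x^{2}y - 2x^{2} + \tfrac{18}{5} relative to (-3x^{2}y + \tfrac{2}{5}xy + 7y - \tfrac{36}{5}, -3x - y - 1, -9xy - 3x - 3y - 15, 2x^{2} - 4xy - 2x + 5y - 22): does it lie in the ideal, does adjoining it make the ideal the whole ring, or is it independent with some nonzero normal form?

First compute the reduced Gröbner basis of I by Buchberger's algorithm.
f_1 = -3x^{2}y + \tfrac{2}{5}xy + 7y - \tfrac{36}{5}, LT = x^{2}y.
f_2 = -3x - y - 1, LT = x.
f_3 = -9xy - 3x - 3y - 15, LT = xy.
f_4 = 2x^{2} - 4xy - 2x + 5y - 22, LT = x^{2}.

S(f_1,f_2): lcm = x^{2}y. S = -\tfrac{1}{3}xy^{2} - \tfrac{7}{15}xy - \tfrac{7}{3}y + \tfrac{12}{5}.
  reduce S modulo (f_1, f_2, f_3, f_4):
  remainder \tfrac{1}{9}y^{3} + \tfrac{4}{15}y^{2} - \tfrac{98}{45}y + \tfrac{12}{5} ≠ 0; add h_5 = \tfrac{1}{9}y^{3} + \tfrac{4}{15}y^{2} - \tfrac{98}{45}y + \tfrac{12}{5} to the basis.

S(f_1,f_3): lcm = x^{2}y. S = -\tfrac{1}{3}x^{2} - \tfrac{7}{15}xy - \tfrac{5}{3}x - \tfrac{7}{3}y + \tfrac{12}{5}.
  reduce S modulo (f_1, f_2, f_3, f_4, h_5):
  remainder \tfrac{16}{135}y^{2} - \tfrac{229}{135}y + \tfrac{394}{135} ≠ 0; add h_6 = \tfrac{16}{135}y^{2} - \tfrac{229}{135}y + \tfrac{394}{135} to the basis.

S(f_1,f_4): lcm = x^{2}y. S = 2xy^{2} + \tfrac{13}{15}xy - \tfrac{5}{2}y^{2} + \tfrac{26}{3}y + \tfrac{12}{5}.
  reduce S modulo (f_1, f_2, f_3, f_4, h_5, h_6):
  remainder -\tfrac{8999}{288}y + \tfrac{8999}{144} ≠ 0; add h_7 = -\tfrac{8999}{288}y + \tfrac{8999}{144} to the basis.

The other S-polynomials (S(f_2,f_3), S(f_2,f_4), S(f_3,f_4), S(f_1,h_5), S(f_2,h_5), S(f_3,h_5), S(f_4,h_5), S(f_1,h_6), S(f_2,h_6), S(f_3,h_6), S(f_4,h_6), S(h_5,h_6), S(f_1,h_7), S(f_2,h_7), S(f_3,h_7), S(f_4,h_7), S(h_5,h_7), S(h_6,h_7)) all reduce to 0 modulo the current basis, so we have a Gröbner basis.
Inter-reduce: drop elements whose leading term is divisible by another's, tail-reduce, and make monic.
Reduced Gröbner basis: {x + 1, y - 2}.
Label its elements g_1 = x + 1, g_2 = y - 2.

Reduce p = -\tfrac{9}{5}x^{2}y - 2x^{2} + \tfrac{18}{5} modulo G:
  leading term x^{2}y: subtract (-\tfrac{9}{5}xy)·g_1 from -\tfrac{9}{5}x^{2}y - 2x^{2} + \tfrac{18}{5} → -2x^{2} + \tfrac{9}{5}xy + \tfrac{18}{5}
  leading term x^{2}: subtract (-2x)·g_1 from -2x^{2} + \tfrac{9}{5}xy + \tfrac{18}{5} → \tfrac{9}{5}xy + 2x + \tfrac{18}{5}
  leading term xy: subtract (\tfrac{9}{5}y)·g_1 from \tfrac{9}{5}xy + 2x + \tfrac{18}{5} → 2x - \tfrac{9}{5}y + \tfrac{18}{5}
  leading term x: subtract (2)·g_1 from 2x - \tfrac{9}{5}y + \tfrac{18}{5} → -\tfrac{9}{5}y + \tfrac{8}{5}
  leading term y: subtract (-\tfrac{9}{5})·g_2 from -\tfrac{9}{5}y + \tfrac{8}{5} → -2
  leading term 1: no divisor's leading term divides it; move -2 to the remainder.
  normal form = -2.
The normal form is nonzero, so p ∉ I. Since p minus its normal form lies in I, I + (p) = I + (r) where r = -2; decide whether this ideal is the whole ring.
Here r = -2 is a nonzero constant, hence a unit: 1 ∈ I + (p), the Gröbner basis of I + (p) is {1}, and the enlarged system has no common solution — adjoining p is inconsistent.

Ideal membership is decidable via reduction modulo a Gröbner basis.

Adjoining -\tfrac{9}{5}x^{2}y - 2x^{2} + \tfrac{18}{5} makes the ideal the whole ring: the system is inconsistent.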